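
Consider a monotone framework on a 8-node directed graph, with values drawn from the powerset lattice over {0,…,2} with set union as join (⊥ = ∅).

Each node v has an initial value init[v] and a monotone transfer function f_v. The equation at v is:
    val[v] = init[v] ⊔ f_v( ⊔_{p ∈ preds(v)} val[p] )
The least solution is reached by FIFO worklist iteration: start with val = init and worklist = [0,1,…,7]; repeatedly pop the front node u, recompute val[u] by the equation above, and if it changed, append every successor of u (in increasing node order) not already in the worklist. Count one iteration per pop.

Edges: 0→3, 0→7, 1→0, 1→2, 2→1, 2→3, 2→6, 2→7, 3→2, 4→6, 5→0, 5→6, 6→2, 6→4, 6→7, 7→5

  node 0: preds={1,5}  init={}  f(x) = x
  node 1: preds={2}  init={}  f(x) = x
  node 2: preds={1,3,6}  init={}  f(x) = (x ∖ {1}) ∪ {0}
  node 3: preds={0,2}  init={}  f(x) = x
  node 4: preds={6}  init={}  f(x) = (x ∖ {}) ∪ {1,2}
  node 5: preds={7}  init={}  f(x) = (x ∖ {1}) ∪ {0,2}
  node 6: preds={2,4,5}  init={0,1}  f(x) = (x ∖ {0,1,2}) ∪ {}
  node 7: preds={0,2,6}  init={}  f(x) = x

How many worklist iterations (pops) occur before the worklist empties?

Trace (22 dequeues):
  [1] u=0 | in {} | out {} | ==
  [2] u=1 | in {} | out {} | ==
  [3] u=2 | in {0,1} | out {0} | prev {} | push {1}
  [4] u=3 | in {0} | out {0} | prev {} | push {2}
  [5] u=4 | in {0,1} | out {0,1,2} | prev {} | push {}
  [6] u=5 | in {} | out {0,2} | prev {} | push {0}
  [7] u=6 | in {0,1,2} | out {0,1} | ==
  [8] u=7 | in {0,1} | out {0,1} | prev {} | push {5}
  [9] u=1 | in {0} | out {0} | prev {} | push {}
  [10] u=2 | in {0,1} | out {0} | ==
  [11] u=0 | in {0,2} | out {0,2} | prev {} | push {3,7}
  [12] u=5 | in {0,1} | out {0,2} | ==
  [13] u=3 | in {0,2} | out {0,2} | prev {0} | push {2}
  [14] u=7 | in {0,1,2} | out {0,1,2} | prev {0,1} | push {5}
  [15] u=2 | in {0,1,2} | out {0,2} | prev {0} | push {1,3,6,7}
  [16] u=5 | in {0,1,2} | out {0,2} | ==
  [17] u=1 | in {0,2} | out {0,2} | prev {0} | push {0,2}
  [18] u=3 | in {0,2} | out {0,2} | ==
  [19] u=6 | in {0,1,2} | out {0,1} | ==
  [20] u=7 | in {0,1,2} | out {0,1,2} | ==
  [21] u=0 | in {0,2} | out {0,2} | ==
  [22] u=2 | in {0,1,2} | out {0,2} | ==

Converged values:
  [0] {0,2}
  [1] {0,2}
  [2] {0,2}
  [3] {0,2}
  [4] {0,1,2}
  [5] {0,2}
  [6] {0,1}
  [7] {0,1,2}

22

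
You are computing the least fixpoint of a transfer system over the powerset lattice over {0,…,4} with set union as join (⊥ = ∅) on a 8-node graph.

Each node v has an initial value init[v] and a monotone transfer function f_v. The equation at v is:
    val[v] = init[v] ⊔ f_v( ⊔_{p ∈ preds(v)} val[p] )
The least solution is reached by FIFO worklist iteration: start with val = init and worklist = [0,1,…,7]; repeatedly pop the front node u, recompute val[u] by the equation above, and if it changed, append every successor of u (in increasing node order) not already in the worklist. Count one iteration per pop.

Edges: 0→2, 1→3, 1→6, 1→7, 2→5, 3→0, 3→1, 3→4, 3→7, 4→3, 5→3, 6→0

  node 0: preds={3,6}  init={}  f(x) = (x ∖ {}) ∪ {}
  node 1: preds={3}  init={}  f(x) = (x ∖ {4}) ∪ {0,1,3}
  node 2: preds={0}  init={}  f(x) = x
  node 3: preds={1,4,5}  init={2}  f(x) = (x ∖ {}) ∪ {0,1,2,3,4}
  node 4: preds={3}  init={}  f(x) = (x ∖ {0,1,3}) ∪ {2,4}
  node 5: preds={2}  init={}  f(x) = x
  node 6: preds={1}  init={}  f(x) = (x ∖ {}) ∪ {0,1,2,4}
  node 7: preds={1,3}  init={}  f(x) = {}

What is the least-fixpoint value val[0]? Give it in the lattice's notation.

{0,1,2,3,4}

Iteration log — 14 steps:
  step 1. node 0  ⊔preds={2}  new={2}  old={}  +wl: 
  step 2. node 1  ⊔preds={2}  new={0,1,2,3}  old={}  +wl: 
  step 3. node 2  ⊔preds={2}  new={2}  old={}  +wl: 
  step 4. node 3  ⊔preds={0,1,2,3}  new={0,1,2,3,4}  old={2}  +wl: 0,1
  step 5. node 4  ⊔preds={0,1,2,3,4}  new={2,4}  old={}  +wl: 3
  step 6. node 5  ⊔preds={2}  new={2}  old={}  +wl: 
  step 7. node 6  ⊔preds={0,1,2,3}  new={0,1,2,3,4}  old={}  +wl: 
  step 8. node 7  ⊔preds={0,1,2,3,4}  new={}  stable
  step 9. node 0  ⊔preds={0,1,2,3,4}  new={0,1,2,3,4}  old={2}  +wl: 2
  step 10. node 1  ⊔preds={0,1,2,3,4}  new={0,1,2,3}  stable
  step 11. node 3  ⊔preds={0,1,2,3,4}  new={0,1,2,3,4}  stable
  step 12. node 2  ⊔preds={0,1,2,3,4}  new={0,1,2,3,4}  old={2}  +wl: 5
  step 13. node 5  ⊔preds={0,1,2,3,4}  new={0,1,2,3,4}  old={2}  +wl: 3
  step 14. node 3  ⊔preds={0,1,2,3,4}  new={0,1,2,3,4}  stable

Least fixpoint reached:
  node 0: {0,1,2,3,4}
  node 1: {0,1,2,3}
  node 2: {0,1,2,3,4}
  node 3: {0,1,2,3,4}
  node 4: {2,4}
  node 5: {0,1,2,3,4}
  node 6: {0,1,2,3,4}
  node 7: {}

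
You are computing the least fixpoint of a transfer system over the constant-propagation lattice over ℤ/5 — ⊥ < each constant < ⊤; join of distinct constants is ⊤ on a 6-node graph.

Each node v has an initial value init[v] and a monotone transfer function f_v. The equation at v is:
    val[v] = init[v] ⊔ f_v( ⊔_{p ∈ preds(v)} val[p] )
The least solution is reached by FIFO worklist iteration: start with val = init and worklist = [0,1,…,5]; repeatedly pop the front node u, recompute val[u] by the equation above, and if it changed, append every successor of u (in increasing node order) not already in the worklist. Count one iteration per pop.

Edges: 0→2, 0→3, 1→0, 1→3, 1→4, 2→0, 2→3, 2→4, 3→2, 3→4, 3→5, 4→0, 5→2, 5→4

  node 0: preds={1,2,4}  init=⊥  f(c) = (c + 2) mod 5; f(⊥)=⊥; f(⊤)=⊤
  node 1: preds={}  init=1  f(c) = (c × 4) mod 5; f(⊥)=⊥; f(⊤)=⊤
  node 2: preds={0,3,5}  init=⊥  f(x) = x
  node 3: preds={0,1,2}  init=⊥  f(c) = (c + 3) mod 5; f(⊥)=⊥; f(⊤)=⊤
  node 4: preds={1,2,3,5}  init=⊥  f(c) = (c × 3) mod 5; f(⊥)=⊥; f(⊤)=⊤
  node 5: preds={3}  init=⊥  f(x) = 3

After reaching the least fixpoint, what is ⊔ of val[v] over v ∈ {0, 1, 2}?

Worklist (11 pops):
  #1 pop 0: in=1 → 3 (was ⊥); enqueue []
  #2 pop 1: in=⊥ → 1 (no change)
  #3 pop 2: in=3 → 3 (was ⊥); enqueue [0]
  #4 pop 3: in=⊤ → ⊤ (was ⊥); enqueue [2]
  #5 pop 4: in=⊤ → ⊤ (was ⊥); enqueue []
  #6 pop 5: in=⊤ → 3 (was ⊥); enqueue [4]
  #7 pop 0: in=⊤ → ⊤ (was 3); enqueue [3]
  #8 pop 2: in=⊤ → ⊤ (was 3); enqueue [0]
  #9 pop 4: in=⊤ → ⊤ (no change)
  #10 pop 3: in=⊤ → ⊤ (no change)
  #11 pop 0: in=⊤ → ⊤ (no change)

Fixpoint:
  val[0] = ⊤
  val[1] = 1
  val[2] = ⊤
  val[3] = ⊤
  val[4] = ⊤
  val[5] = 3

⊤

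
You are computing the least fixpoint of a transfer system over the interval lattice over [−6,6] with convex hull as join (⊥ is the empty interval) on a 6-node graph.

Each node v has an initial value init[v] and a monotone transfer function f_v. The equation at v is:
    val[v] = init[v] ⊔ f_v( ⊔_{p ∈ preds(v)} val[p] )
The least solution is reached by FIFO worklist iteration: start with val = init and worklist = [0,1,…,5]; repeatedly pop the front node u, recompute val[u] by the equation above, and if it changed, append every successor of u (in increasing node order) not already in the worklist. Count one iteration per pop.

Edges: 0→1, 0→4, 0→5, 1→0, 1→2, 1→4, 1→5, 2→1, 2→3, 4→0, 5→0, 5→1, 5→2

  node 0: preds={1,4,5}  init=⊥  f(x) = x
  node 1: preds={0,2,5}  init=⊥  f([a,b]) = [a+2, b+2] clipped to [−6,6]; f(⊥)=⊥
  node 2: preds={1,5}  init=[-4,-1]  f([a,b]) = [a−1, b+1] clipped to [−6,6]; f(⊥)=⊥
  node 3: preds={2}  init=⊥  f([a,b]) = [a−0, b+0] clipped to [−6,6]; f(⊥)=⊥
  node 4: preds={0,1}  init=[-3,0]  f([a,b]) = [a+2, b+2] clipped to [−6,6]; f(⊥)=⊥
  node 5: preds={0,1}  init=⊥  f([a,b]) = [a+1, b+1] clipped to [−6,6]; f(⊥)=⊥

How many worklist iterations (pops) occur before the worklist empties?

Worklist (17 pops):
  #1 pop 0: in=[-3,0] → [-3,0] (was ⊥); enqueue []
  #2 pop 1: in=[-4,0] → [-2,2] (was ⊥); enqueue [0]
  #3 pop 2: in=[-2,2] → [-4,3] (was [-4,-1]); enqueue [1]
  #4 pop 3: in=[-4,3] → [-4,3] (was ⊥); enqueue []
  #5 pop 4: in=[-3,2] → [-3,4] (was [-3,0]); enqueue []
  #6 pop 5: in=[-3,2] → [-2,3] (was ⊥); enqueue [2]
  #7 pop 0: in=[-3,4] → [-3,4] (was [-3,0]); enqueue [4,5]
  #8 pop 1: in=[-4,4] → [-2,6] (was [-2,2]); enqueue [0]
  #9 pop 2: in=[-2,6] → [-4,6] (was [-4,3]); enqueue [1,3]
  #10 pop 4: in=[-3,6] → [-3,6] (was [-3,4]); enqueue []
  #11 pop 5: in=[-3,6] → [-2,6] (was [-2,3]); enqueue [2]
  #12 pop 0: in=[-3,6] → [-3,6] (was [-3,4]); enqueue [4,5]
  #13 pop 1: in=[-4,6] → [-2,6] (no change)
  #14 pop 3: in=[-4,6] → [-4,6] (was [-4,3]); enqueue []
  #15 pop 2: in=[-2,6] → [-4,6] (no change)
  #16 pop 4: in=[-3,6] → [-3,6] (no change)
  #17 pop 5: in=[-3,6] → [-2,6] (no change)

Fixpoint:
  val[0] = [-3,6]
  val[1] = [-2,6]
  val[2] = [-4,6]
  val[3] = [-4,6]
  val[4] = [-3,6]
  val[5] = [-2,6]

17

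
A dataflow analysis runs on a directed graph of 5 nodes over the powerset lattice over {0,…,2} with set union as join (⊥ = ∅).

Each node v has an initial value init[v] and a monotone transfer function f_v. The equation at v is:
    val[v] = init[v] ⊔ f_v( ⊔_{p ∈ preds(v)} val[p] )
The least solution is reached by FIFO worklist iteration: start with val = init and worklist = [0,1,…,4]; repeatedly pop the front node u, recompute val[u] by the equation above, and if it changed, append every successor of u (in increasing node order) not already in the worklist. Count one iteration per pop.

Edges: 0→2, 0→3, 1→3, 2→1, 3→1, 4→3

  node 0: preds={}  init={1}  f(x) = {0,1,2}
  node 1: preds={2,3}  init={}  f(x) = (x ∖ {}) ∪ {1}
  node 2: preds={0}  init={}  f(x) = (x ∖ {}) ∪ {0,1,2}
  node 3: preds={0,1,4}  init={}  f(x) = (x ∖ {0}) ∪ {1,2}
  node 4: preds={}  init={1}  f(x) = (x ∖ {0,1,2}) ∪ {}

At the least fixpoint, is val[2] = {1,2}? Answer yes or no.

no

Iteration log — 7 steps:
  step 1. node 0  ⊔preds={}  new={0,1,2}  old={1}  +wl: 
  step 2. node 1  ⊔preds={}  new={1}  old={}  +wl: 
  step 3. node 2  ⊔preds={0,1,2}  new={0,1,2}  old={}  +wl: 1
  step 4. node 3  ⊔preds={0,1,2}  new={1,2}  old={}  +wl: 
  step 5. node 4  ⊔preds={}  new={1}  stable
  step 6. node 1  ⊔preds={0,1,2}  new={0,1,2}  old={1}  +wl: 3
  step 7. node 3  ⊔preds={0,1,2}  new={1,2}  stable

Least fixpoint reached:
  node 0: {0,1,2}
  node 1: {0,1,2}
  node 2: {0,1,2}
  node 3: {1,2}
  node 4: {1}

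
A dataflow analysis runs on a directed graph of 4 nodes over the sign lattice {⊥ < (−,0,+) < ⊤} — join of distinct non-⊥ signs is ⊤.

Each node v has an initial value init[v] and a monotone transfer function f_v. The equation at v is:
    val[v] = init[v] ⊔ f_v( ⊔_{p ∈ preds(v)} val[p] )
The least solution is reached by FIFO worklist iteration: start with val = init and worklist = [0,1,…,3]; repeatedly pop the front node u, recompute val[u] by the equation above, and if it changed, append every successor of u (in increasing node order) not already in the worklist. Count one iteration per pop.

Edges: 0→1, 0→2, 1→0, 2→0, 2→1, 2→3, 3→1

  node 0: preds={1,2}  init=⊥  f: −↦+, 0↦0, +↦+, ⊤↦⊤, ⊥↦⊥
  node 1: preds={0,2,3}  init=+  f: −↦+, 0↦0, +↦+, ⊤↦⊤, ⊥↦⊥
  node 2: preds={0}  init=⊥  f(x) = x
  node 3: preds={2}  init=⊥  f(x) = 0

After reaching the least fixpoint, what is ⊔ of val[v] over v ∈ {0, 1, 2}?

⊤

Trace (12 dequeues):
  [1] u=0 | in + | out + | prev ⊥ | push {}
  [2] u=1 | in + | out + | ==
  [3] u=2 | in + | out + | prev ⊥ | push {0,1}
  [4] u=3 | in + | out 0 | prev ⊥ | push {}
  [5] u=0 | in + | out + | ==
  [6] u=1 | in ⊤ | out ⊤ | prev + | push {0}
  [7] u=0 | in ⊤ | out ⊤ | prev + | push {1,2}
  [8] u=1 | in ⊤ | out ⊤ | ==
  [9] u=2 | in ⊤ | out ⊤ | prev + | push {0,1,3}
  [10] u=0 | in ⊤ | out ⊤ | ==
  [11] u=1 | in ⊤ | out ⊤ | ==
  [12] u=3 | in ⊤ | out 0 | ==

Converged values:
  [0] ⊤
  [1] ⊤
  [2] ⊤
  [3] 0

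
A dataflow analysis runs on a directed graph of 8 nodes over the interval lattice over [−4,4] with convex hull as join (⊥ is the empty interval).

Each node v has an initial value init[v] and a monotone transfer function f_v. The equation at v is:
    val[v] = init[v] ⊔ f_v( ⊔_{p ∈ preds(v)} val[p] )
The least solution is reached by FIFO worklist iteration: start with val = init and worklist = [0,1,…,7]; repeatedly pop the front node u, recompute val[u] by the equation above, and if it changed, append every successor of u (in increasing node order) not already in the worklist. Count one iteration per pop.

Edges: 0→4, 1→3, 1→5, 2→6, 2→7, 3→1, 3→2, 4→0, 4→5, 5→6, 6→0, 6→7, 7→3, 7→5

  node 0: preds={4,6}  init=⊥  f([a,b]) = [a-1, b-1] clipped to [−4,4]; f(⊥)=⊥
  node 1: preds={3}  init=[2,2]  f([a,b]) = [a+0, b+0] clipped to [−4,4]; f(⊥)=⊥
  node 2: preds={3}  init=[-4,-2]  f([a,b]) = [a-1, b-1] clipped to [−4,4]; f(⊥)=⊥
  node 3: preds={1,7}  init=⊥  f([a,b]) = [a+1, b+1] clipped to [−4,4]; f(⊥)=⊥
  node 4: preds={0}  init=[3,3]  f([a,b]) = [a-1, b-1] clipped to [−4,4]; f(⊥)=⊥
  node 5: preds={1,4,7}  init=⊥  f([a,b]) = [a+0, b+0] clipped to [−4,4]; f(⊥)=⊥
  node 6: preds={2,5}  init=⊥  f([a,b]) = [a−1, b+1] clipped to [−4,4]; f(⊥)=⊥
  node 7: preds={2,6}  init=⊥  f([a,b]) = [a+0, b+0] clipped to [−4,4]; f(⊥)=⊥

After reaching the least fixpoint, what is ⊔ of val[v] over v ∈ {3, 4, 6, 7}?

Worklist (23 pops):
  #1 pop 0: in=[3,3] → [2,2] (was ⊥); enqueue []
  #2 pop 1: in=⊥ → [2,2] (no change)
  #3 pop 2: in=⊥ → [-4,-2] (no change)
  #4 pop 3: in=[2,2] → [3,3] (was ⊥); enqueue [1,2]
  #5 pop 4: in=[2,2] → [1,3] (was [3,3]); enqueue [0]
  #6 pop 5: in=[1,3] → [1,3] (was ⊥); enqueue []
  #7 pop 6: in=[-4,3] → [-4,4] (was ⊥); enqueue []
  #8 pop 7: in=[-4,4] → [-4,4] (was ⊥); enqueue [3,5]
  #9 pop 1: in=[3,3] → [2,3] (was [2,2]); enqueue []
  #10 pop 2: in=[3,3] → [-4,2] (was [-4,-2]); enqueue [6,7]
  #11 pop 0: in=[-4,4] → [-4,3] (was [2,2]); enqueue [4]
  #12 pop 3: in=[-4,4] → [-3,4] (was [3,3]); enqueue [1,2]
  #13 pop 5: in=[-4,4] → [-4,4] (was [1,3]); enqueue []
  #14 pop 6: in=[-4,4] → [-4,4] (no change)
  #15 pop 7: in=[-4,4] → [-4,4] (no change)
  #16 pop 4: in=[-4,3] → [-4,3] (was [1,3]); enqueue [0,5]
  #17 pop 1: in=[-3,4] → [-3,4] (was [2,3]); enqueue [3]
  #18 pop 2: in=[-3,4] → [-4,3] (was [-4,2]); enqueue [6,7]
  #19 pop 0: in=[-4,4] → [-4,3] (no change)
  #20 pop 5: in=[-4,4] → [-4,4] (no change)
  #21 pop 3: in=[-4,4] → [-3,4] (no change)
  #22 pop 6: in=[-4,4] → [-4,4] (no change)
  #23 pop 7: in=[-4,4] → [-4,4] (no change)

Fixpoint:
  val[0] = [-4,3]
  val[1] = [-3,4]
  val[2] = [-4,3]
  val[3] = [-3,4]
  val[4] = [-4,3]
  val[5] = [-4,4]
  val[6] = [-4,4]
  val[7] = [-4,4]

[-4,4]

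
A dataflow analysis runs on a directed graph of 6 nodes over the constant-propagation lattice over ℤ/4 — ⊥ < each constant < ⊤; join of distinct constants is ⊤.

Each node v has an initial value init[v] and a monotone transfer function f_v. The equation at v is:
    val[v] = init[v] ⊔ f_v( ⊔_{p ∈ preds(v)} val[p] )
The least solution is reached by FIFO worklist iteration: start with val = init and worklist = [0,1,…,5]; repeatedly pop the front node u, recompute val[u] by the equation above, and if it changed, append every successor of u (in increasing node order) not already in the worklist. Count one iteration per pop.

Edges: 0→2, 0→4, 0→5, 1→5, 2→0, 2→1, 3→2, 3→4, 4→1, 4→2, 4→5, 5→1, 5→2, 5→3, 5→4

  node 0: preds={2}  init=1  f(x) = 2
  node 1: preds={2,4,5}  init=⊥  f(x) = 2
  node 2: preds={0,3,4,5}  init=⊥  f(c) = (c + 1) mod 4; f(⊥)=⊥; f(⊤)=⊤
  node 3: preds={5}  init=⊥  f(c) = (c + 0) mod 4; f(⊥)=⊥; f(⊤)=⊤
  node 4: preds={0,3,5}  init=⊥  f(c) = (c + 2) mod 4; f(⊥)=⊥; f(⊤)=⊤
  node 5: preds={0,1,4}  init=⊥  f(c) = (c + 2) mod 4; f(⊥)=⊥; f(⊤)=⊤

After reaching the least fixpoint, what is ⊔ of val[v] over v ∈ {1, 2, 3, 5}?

Worklist (12 pops):
  #1 pop 0: in=⊥ → ⊤ (was 1); enqueue []
  #2 pop 1: in=⊥ → 2 (was ⊥); enqueue []
  #3 pop 2: in=⊤ → ⊤ (was ⊥); enqueue [0,1]
  #4 pop 3: in=⊥ → ⊥ (no change)
  #5 pop 4: in=⊤ → ⊤ (was ⊥); enqueue [2]
  #6 pop 5: in=⊤ → ⊤ (was ⊥); enqueue [3,4]
  #7 pop 0: in=⊤ → ⊤ (no change)
  #8 pop 1: in=⊤ → 2 (no change)
  #9 pop 2: in=⊤ → ⊤ (no change)
  #10 pop 3: in=⊤ → ⊤ (was ⊥); enqueue [2]
  #11 pop 4: in=⊤ → ⊤ (no change)
  #12 pop 2: in=⊤ → ⊤ (no change)

Fixpoint:
  val[0] = ⊤
  val[1] = 2
  val[2] = ⊤
  val[3] = ⊤
  val[4] = ⊤
  val[5] = ⊤

⊤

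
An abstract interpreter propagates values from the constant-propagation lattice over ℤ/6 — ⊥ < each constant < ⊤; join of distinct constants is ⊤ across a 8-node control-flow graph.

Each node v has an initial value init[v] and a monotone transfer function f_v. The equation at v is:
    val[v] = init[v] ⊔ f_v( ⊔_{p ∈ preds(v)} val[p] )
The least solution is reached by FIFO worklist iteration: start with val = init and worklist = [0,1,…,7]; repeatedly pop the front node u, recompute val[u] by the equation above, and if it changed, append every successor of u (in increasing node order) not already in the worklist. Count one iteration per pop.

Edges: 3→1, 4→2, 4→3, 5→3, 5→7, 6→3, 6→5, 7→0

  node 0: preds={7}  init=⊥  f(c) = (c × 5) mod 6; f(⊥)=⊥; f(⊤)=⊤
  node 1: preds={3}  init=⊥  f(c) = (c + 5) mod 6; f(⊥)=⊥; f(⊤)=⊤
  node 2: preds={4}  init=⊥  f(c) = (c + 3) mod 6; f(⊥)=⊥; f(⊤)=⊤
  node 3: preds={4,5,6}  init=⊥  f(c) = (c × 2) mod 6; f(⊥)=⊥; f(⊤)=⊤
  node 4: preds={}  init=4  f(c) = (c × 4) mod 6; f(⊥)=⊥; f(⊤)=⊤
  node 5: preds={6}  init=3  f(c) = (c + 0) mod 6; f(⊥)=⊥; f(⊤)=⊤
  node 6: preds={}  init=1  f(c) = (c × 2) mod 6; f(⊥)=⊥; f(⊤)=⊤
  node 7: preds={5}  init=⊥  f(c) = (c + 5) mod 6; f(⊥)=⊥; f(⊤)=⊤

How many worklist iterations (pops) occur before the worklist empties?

11

Trace (11 dequeues):
  [1] u=0 | in ⊥ | out ⊥ | ==
  [2] u=1 | in ⊥ | out ⊥ | ==
  [3] u=2 | in 4 | out 1 | prev ⊥ | push {}
  [4] u=3 | in ⊤ | out ⊤ | prev ⊥ | push {1}
  [5] u=4 | in ⊥ | out 4 | ==
  [6] u=5 | in 1 | out ⊤ | prev 3 | push {3}
  [7] u=6 | in ⊥ | out 1 | ==
  [8] u=7 | in ⊤ | out ⊤ | prev ⊥ | push {0}
  [9] u=1 | in ⊤ | out ⊤ | prev ⊥ | push {}
  [10] u=3 | in ⊤ | out ⊤ | ==
  [11] u=0 | in ⊤ | out ⊤ | prev ⊥ | push {}

Converged values:
  [0] ⊤
  [1] ⊤
  [2] 1
  [3] ⊤
  [4] 4
  [5] ⊤
  [6] 1
  [7] ⊤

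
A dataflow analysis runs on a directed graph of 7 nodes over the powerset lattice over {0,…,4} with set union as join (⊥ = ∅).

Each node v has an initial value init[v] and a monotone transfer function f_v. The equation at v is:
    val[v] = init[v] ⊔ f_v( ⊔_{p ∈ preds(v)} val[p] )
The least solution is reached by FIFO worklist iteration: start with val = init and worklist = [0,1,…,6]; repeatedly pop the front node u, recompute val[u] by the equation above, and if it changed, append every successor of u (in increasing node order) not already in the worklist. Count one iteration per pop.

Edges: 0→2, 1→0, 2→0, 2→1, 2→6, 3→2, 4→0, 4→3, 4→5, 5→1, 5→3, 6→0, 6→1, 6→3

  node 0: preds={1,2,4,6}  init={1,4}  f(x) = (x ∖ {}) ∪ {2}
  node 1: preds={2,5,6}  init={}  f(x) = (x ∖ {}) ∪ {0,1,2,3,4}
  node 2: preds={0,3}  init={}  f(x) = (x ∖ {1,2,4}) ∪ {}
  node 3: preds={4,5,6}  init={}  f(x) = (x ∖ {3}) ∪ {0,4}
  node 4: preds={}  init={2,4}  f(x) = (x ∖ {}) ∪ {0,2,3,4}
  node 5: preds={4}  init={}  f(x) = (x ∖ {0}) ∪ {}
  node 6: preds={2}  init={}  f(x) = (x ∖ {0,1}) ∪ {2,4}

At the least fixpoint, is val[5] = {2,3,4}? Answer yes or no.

Iteration log — 16 steps:
  step 1. node 0  ⊔preds={2,4}  new={1,2,4}  old={1,4}  +wl: 
  step 2. node 1  ⊔preds={}  new={0,1,2,3,4}  old={}  +wl: 0
  step 3. node 2  ⊔preds={1,2,4}  new={}  stable
  step 4. node 3  ⊔preds={2,4}  new={0,2,4}  old={}  +wl: 2
  step 5. node 4  ⊔preds={}  new={0,2,3,4}  old={2,4}  +wl: 3
  step 6. node 5  ⊔preds={0,2,3,4}  new={2,3,4}  old={}  +wl: 1
  step 7. node 6  ⊔preds={}  new={2,4}  old={}  +wl: 
  step 8. node 0  ⊔preds={0,1,2,3,4}  new={0,1,2,3,4}  old={1,2,4}  +wl: 
  step 9. node 2  ⊔preds={0,1,2,3,4}  new={0,3}  old={}  +wl: 0,6
  step 10. node 3  ⊔preds={0,2,3,4}  new={0,2,4}  stable
  step 11. node 1  ⊔preds={0,2,3,4}  new={0,1,2,3,4}  stable
  step 12. node 0  ⊔preds={0,1,2,3,4}  new={0,1,2,3,4}  stable
  step 13. node 6  ⊔preds={0,3}  new={2,3,4}  old={2,4}  +wl: 0,1,3
  step 14. node 0  ⊔preds={0,1,2,3,4}  new={0,1,2,3,4}  stable
  step 15. node 1  ⊔preds={0,2,3,4}  new={0,1,2,3,4}  stable
  step 16. node 3  ⊔preds={0,2,3,4}  new={0,2,4}  stable

Least fixpoint reached:
  node 0: {0,1,2,3,4}
  node 1: {0,1,2,3,4}
  node 2: {0,3}
  node 3: {0,2,4}
  node 4: {0,2,3,4}
  node 5: {2,3,4}
  node 6: {2,3,4}

yes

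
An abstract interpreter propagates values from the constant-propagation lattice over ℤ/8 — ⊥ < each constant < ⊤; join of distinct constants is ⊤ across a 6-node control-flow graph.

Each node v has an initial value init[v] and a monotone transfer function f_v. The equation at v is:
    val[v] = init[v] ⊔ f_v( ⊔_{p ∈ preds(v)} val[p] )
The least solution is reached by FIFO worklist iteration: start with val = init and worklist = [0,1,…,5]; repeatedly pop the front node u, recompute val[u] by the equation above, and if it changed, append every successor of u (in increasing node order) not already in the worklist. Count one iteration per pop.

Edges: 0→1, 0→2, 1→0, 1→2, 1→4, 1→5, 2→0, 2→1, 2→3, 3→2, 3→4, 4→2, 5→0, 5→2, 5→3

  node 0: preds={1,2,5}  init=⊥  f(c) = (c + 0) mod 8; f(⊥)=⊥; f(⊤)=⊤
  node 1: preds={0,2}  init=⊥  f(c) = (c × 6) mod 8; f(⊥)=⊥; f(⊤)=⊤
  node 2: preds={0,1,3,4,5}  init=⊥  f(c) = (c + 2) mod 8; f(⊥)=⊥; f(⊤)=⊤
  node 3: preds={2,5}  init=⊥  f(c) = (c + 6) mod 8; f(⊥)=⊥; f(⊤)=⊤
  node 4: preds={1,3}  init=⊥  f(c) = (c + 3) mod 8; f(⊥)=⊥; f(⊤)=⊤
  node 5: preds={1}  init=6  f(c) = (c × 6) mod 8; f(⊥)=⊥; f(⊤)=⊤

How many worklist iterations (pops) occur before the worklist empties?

13

Iteration log — 13 steps:
  step 1. node 0  ⊔preds=6  new=6  old=⊥  +wl: 
  step 2. node 1  ⊔preds=6  new=4  old=⊥  +wl: 0
  step 3. node 2  ⊔preds=⊤  new=⊤  old=⊥  +wl: 1
  step 4. node 3  ⊔preds=⊤  new=⊤  old=⊥  +wl: 2
  step 5. node 4  ⊔preds=⊤  new=⊤  old=⊥  +wl: 
  step 6. node 5  ⊔preds=4  new=⊤  old=6  +wl: 3
  step 7. node 0  ⊔preds=⊤  new=⊤  old=6  +wl: 
  step 8. node 1  ⊔preds=⊤  new=⊤  old=4  +wl: 0,4,5
  step 9. node 2  ⊔preds=⊤  new=⊤  stable
  step 10. node 3  ⊔preds=⊤  new=⊤  stable
  step 11. node 0  ⊔preds=⊤  new=⊤  stable
  step 12. node 4  ⊔preds=⊤  new=⊤  stable
  step 13. node 5  ⊔preds=⊤  new=⊤  stable

Least fixpoint reached:
  node 0: ⊤
  node 1: ⊤
  node 2: ⊤
  node 3: ⊤
  node 4: ⊤
  node 5: ⊤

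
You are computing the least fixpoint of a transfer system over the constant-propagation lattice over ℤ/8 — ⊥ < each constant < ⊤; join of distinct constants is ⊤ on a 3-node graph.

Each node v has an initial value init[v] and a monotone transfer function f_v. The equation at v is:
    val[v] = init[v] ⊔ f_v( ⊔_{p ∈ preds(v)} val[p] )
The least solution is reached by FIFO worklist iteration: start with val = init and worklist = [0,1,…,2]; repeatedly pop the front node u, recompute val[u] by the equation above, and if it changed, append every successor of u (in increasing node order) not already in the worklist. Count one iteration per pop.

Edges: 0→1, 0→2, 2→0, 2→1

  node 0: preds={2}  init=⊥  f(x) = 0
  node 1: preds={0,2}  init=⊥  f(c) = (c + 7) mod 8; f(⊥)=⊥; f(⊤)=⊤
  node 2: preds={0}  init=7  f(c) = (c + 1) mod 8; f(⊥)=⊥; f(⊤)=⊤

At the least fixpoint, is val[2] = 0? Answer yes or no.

no

Worklist (5 pops):
  #1 pop 0: in=7 → 0 (was ⊥); enqueue []
  #2 pop 1: in=⊤ → ⊤ (was ⊥); enqueue []
  #3 pop 2: in=0 → ⊤ (was 7); enqueue [0,1]
  #4 pop 0: in=⊤ → 0 (no change)
  #5 pop 1: in=⊤ → ⊤ (no change)

Fixpoint:
  val[0] = 0
  val[1] = ⊤
  val[2] = ⊤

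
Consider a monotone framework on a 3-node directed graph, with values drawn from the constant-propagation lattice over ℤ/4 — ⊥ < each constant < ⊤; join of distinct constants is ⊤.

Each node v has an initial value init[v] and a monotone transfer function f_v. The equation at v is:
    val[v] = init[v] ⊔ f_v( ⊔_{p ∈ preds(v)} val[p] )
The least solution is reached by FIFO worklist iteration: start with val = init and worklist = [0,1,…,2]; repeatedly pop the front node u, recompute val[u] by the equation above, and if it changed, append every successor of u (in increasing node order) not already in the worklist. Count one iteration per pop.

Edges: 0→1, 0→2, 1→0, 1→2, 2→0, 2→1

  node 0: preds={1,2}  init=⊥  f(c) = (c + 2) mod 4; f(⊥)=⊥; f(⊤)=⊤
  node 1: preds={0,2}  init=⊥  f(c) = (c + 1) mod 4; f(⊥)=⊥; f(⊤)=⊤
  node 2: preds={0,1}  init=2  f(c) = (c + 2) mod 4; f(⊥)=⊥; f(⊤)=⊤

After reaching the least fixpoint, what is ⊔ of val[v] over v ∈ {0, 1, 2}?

⊤

Worklist (6 pops):
  #1 pop 0: in=2 → 0 (was ⊥); enqueue []
  #2 pop 1: in=⊤ → ⊤ (was ⊥); enqueue [0]
  #3 pop 2: in=⊤ → ⊤ (was 2); enqueue [1]
  #4 pop 0: in=⊤ → ⊤ (was 0); enqueue [2]
  #5 pop 1: in=⊤ → ⊤ (no change)
  #6 pop 2: in=⊤ → ⊤ (no change)

Fixpoint:
  val[0] = ⊤
  val[1] = ⊤
  val[2] = ⊤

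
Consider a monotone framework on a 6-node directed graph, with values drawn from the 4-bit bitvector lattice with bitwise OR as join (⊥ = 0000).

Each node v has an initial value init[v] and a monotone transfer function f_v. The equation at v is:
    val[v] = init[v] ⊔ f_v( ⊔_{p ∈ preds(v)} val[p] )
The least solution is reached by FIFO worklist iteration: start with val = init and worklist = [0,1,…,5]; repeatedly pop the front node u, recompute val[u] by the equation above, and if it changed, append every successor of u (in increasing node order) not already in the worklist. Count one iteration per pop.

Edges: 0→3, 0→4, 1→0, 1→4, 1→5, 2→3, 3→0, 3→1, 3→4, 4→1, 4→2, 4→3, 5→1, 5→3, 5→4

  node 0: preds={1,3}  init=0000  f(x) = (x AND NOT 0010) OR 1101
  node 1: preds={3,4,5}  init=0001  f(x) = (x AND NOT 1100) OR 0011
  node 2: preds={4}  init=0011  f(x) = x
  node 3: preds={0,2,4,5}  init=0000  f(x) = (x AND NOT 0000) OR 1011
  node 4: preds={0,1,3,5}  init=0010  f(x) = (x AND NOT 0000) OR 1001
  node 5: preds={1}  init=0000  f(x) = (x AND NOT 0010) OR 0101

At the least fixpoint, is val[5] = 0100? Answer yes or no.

no

Trace (11 dequeues):
  [1] u=0 | in 0001 | out 1101 | prev 0000 | push {}
  [2] u=1 | in 0010 | out 0011 | prev 0001 | push {0}
  [3] u=2 | in 0010 | out 0011 | ==
  [4] u=3 | in 1111 | out 1111 | prev 0000 | push {1}
  [5] u=4 | in 1111 | out 1111 | prev 0010 | push {2,3}
  [6] u=5 | in 0011 | out 0101 | prev 0000 | push {4}
  [7] u=0 | in 1111 | out 1101 | ==
  [8] u=1 | in 1111 | out 0011 | ==
  [9] u=2 | in 1111 | out 1111 | prev 0011 | push {}
  [10] u=3 | in 1111 | out 1111 | ==
  [11] u=4 | in 1111 | out 1111 | ==

Converged values:
  [0] 1101
  [1] 0011
  [2] 1111
  [3] 1111
  [4] 1111
  [5] 0101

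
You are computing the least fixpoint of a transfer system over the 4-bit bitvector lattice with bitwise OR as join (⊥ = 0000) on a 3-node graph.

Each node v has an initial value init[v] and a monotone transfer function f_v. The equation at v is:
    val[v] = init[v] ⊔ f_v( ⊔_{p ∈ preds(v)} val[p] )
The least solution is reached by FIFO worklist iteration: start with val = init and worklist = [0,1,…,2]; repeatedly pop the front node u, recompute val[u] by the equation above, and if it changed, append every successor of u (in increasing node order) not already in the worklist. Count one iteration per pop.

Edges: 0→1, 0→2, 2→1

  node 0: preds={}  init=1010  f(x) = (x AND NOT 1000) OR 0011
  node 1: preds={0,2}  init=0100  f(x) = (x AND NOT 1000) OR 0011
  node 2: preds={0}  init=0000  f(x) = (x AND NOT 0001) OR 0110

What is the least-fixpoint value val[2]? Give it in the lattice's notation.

1110

Iteration log — 4 steps:
  step 1. node 0  ⊔preds=0000  new=1011  old=1010  +wl: 
  step 2. node 1  ⊔preds=1011  new=0111  old=0100  +wl: 
  step 3. node 2  ⊔preds=1011  new=1110  old=0000  +wl: 1
  step 4. node 1  ⊔preds=1111  new=0111  stable

Least fixpoint reached:
  node 0: 1011
  node 1: 0111
  node 2: 1110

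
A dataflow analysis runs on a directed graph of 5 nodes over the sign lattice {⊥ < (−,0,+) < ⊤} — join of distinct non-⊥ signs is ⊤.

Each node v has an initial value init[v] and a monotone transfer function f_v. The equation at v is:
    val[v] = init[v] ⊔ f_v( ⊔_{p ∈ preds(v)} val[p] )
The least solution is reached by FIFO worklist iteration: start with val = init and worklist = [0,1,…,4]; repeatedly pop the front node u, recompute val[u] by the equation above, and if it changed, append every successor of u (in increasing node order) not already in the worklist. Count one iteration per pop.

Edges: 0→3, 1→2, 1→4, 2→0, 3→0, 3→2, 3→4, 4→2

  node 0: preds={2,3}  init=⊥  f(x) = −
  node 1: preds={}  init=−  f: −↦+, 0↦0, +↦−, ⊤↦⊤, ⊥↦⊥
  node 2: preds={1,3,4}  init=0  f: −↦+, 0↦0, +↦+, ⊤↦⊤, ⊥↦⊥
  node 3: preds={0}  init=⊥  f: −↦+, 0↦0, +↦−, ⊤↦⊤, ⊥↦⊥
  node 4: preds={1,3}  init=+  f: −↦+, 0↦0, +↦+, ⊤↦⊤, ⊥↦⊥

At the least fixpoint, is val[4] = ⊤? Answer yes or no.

yes

Iteration log — 7 steps:
  step 1. node 0  ⊔preds=0  new=−  old=⊥  +wl: 
  step 2. node 1  ⊔preds=⊥  new=−  stable
  step 3. node 2  ⊔preds=⊤  new=⊤  old=0  +wl: 0
  step 4. node 3  ⊔preds=−  new=+  old=⊥  +wl: 2
  step 5. node 4  ⊔preds=⊤  new=⊤  old=+  +wl: 
  step 6. node 0  ⊔preds=⊤  new=−  stable
  step 7. node 2  ⊔preds=⊤  new=⊤  stable

Least fixpoint reached:
  node 0: −
  node 1: −
  node 2: ⊤
  node 3: +
  node 4: ⊤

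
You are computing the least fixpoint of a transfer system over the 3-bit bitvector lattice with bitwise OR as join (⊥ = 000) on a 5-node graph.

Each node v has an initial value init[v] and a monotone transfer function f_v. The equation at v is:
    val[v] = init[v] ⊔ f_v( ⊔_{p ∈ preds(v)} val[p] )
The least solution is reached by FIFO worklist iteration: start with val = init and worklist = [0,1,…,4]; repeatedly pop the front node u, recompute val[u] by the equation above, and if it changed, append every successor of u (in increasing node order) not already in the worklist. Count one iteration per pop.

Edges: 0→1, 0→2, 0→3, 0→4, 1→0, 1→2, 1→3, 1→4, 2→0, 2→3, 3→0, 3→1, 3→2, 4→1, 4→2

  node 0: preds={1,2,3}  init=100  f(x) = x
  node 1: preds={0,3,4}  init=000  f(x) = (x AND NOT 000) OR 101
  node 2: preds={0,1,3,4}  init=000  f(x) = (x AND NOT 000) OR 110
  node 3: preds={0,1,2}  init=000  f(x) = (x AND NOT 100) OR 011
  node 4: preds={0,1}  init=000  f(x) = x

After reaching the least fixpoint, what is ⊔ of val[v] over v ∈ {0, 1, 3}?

Worklist (13 pops):
  #1 pop 0: in=000 → 100 (no change)
  #2 pop 1: in=100 → 101 (was 000); enqueue [0]
  #3 pop 2: in=101 → 111 (was 000); enqueue []
  #4 pop 3: in=111 → 011 (was 000); enqueue [1,2]
  #5 pop 4: in=101 → 101 (was 000); enqueue []
  #6 pop 0: in=111 → 111 (was 100); enqueue [3,4]
  #7 pop 1: in=111 → 111 (was 101); enqueue [0]
  #8 pop 2: in=111 → 111 (no change)
  #9 pop 3: in=111 → 011 (no change)
  #10 pop 4: in=111 → 111 (was 101); enqueue [1,2]
  #11 pop 0: in=111 → 111 (no change)
  #12 pop 1: in=111 → 111 (no change)
  #13 pop 2: in=111 → 111 (no change)

Fixpoint:
  val[0] = 111
  val[1] = 111
  val[2] = 111
  val[3] = 011
  val[4] = 111

111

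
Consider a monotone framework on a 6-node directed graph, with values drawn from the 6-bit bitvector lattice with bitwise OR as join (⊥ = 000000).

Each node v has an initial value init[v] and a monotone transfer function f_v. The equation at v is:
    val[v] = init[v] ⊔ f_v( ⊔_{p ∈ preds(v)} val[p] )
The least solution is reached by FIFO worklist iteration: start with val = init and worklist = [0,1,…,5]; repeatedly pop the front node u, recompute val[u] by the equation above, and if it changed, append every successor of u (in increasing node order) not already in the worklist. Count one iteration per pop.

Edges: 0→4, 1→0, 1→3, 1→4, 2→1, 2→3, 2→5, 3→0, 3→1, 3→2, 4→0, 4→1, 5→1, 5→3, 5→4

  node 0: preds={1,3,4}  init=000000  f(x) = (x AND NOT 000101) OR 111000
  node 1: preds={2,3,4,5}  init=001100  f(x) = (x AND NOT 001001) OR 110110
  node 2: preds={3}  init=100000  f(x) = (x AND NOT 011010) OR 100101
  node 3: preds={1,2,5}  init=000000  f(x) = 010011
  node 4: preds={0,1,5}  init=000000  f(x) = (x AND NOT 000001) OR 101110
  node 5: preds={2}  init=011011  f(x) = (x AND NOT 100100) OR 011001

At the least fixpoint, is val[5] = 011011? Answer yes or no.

yes

Worklist (10 pops):
  #1 pop 0: in=001100 → 111000 (was 000000); enqueue []
  #2 pop 1: in=111011 → 111110 (was 001100); enqueue [0]
  #3 pop 2: in=000000 → 100101 (was 100000); enqueue [1]
  #4 pop 3: in=111111 → 010011 (was 000000); enqueue [2]
  #5 pop 4: in=111111 → 111110 (was 000000); enqueue []
  #6 pop 5: in=100101 → 011011 (no change)
  #7 pop 0: in=111111 → 111010 (was 111000); enqueue [4]
  #8 pop 1: in=111111 → 111110 (no change)
  #9 pop 2: in=010011 → 100101 (no change)
  #10 pop 4: in=111111 → 111110 (no change)

Fixpoint:
  val[0] = 111010
  val[1] = 111110
  val[2] = 100101
  val[3] = 010011
  val[4] = 111110
  val[5] = 011011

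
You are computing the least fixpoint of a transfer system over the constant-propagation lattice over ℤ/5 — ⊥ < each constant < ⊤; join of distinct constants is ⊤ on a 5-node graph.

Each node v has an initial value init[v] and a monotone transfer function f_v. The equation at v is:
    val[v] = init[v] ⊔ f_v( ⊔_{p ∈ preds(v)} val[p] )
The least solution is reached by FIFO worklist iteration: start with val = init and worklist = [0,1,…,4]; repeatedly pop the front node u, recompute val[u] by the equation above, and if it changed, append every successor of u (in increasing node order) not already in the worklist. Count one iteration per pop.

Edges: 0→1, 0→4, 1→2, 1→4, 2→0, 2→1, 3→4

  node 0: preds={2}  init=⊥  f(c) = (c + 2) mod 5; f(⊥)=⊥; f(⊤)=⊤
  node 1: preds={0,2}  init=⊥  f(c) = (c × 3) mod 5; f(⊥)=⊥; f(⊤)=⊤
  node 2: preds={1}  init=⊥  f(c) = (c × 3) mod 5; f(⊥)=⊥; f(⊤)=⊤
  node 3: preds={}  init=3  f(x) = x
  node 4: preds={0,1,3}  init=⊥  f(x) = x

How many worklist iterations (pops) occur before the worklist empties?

5

Worklist (5 pops):
  #1 pop 0: in=⊥ → ⊥ (no change)
  #2 pop 1: in=⊥ → ⊥ (no change)
  #3 pop 2: in=⊥ → ⊥ (no change)
  #4 pop 3: in=⊥ → 3 (no change)
  #5 pop 4: in=3 → 3 (was ⊥); enqueue []

Fixpoint:
  val[0] = ⊥
  val[1] = ⊥
  val[2] = ⊥
  val[3] = 3
  val[4] = 3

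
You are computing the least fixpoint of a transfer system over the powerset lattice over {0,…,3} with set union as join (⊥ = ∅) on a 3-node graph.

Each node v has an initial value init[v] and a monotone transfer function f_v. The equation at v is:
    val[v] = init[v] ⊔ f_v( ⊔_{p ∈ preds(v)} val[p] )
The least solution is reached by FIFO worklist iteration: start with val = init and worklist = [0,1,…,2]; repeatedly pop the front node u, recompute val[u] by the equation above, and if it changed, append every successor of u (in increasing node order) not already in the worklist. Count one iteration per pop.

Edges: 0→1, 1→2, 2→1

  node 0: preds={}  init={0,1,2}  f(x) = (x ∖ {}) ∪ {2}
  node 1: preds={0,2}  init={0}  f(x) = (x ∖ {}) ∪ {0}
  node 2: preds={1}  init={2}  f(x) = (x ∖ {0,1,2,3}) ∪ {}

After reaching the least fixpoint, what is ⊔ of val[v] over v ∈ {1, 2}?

{0,1,2}

Iteration log — 3 steps:
  step 1. node 0  ⊔preds={}  new={0,1,2}  stable
  step 2. node 1  ⊔preds={0,1,2}  new={0,1,2}  old={0}  +wl: 
  step 3. node 2  ⊔preds={0,1,2}  new={2}  stable

Least fixpoint reached:
  node 0: {0,1,2}
  node 1: {0,1,2}
  node 2: {2}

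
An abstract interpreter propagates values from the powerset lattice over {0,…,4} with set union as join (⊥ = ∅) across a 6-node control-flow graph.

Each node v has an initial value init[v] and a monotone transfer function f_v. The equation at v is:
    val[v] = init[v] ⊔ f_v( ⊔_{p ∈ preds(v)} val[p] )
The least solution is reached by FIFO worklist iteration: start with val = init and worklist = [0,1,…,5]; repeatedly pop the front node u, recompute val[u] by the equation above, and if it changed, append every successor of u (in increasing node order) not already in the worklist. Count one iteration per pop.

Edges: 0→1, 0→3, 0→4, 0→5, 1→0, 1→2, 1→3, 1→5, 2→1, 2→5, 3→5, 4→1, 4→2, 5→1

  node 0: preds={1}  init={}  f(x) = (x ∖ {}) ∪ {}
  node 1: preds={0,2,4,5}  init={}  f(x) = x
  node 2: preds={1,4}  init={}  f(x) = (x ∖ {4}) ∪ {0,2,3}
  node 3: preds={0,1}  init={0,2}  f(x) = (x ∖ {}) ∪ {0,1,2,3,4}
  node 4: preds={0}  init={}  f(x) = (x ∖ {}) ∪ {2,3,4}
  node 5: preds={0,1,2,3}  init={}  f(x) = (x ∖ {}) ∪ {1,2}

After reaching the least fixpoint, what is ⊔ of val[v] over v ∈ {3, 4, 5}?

Trace (15 dequeues):
  [1] u=0 | in {} | out {} | ==
  [2] u=1 | in {} | out {} | ==
  [3] u=2 | in {} | out {0,2,3} | prev {} | push {1}
  [4] u=3 | in {} | out {0,1,2,3,4} | prev {0,2} | push {}
  [5] u=4 | in {} | out {2,3,4} | prev {} | push {2}
  [6] u=5 | in {0,1,2,3,4} | out {0,1,2,3,4} | prev {} | push {}
  [7] u=1 | in {0,1,2,3,4} | out {0,1,2,3,4} | prev {} | push {0,3,5}
  [8] u=2 | in {0,1,2,3,4} | out {0,1,2,3} | prev {0,2,3} | push {1}
  [9] u=0 | in {0,1,2,3,4} | out {0,1,2,3,4} | prev {} | push {4}
  [10] u=3 | in {0,1,2,3,4} | out {0,1,2,3,4} | ==
  [11] u=5 | in {0,1,2,3,4} | out {0,1,2,3,4} | ==
  [12] u=1 | in {0,1,2,3,4} | out {0,1,2,3,4} | ==
  [13] u=4 | in {0,1,2,3,4} | out {0,1,2,3,4} | prev {2,3,4} | push {1,2}
  [14] u=1 | in {0,1,2,3,4} | out {0,1,2,3,4} | ==
  [15] u=2 | in {0,1,2,3,4} | out {0,1,2,3} | ==

Converged values:
  [0] {0,1,2,3,4}
  [1] {0,1,2,3,4}
  [2] {0,1,2,3}
  [3] {0,1,2,3,4}
  [4] {0,1,2,3,4}
  [5] {0,1,2,3,4}

{0,1,2,3,4}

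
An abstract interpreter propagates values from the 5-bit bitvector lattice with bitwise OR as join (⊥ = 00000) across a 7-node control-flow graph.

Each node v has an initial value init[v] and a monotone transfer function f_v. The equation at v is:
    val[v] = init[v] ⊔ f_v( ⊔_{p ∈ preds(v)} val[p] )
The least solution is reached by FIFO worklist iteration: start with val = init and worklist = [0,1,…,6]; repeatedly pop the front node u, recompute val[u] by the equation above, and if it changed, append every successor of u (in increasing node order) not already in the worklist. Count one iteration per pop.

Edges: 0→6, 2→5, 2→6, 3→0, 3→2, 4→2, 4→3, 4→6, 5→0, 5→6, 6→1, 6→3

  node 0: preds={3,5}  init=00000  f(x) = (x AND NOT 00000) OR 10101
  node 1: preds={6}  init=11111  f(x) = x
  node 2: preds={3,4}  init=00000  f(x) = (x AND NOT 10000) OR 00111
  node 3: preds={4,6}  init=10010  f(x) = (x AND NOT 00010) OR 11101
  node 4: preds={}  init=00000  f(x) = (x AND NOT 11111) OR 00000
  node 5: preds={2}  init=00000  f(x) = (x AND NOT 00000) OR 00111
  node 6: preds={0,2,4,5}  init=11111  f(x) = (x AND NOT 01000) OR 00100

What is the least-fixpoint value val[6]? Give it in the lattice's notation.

11111

Worklist (13 pops):
  #1 pop 0: in=10010 → 10111 (was 00000); enqueue []
  #2 pop 1: in=11111 → 11111 (no change)
  #3 pop 2: in=10010 → 00111 (was 00000); enqueue []
  #4 pop 3: in=11111 → 11111 (was 10010); enqueue [0,2]
  #5 pop 4: in=00000 → 00000 (no change)
  #6 pop 5: in=00111 → 00111 (was 00000); enqueue []
  #7 pop 6: in=10111 → 11111 (no change)
  #8 pop 0: in=11111 → 11111 (was 10111); enqueue [6]
  #9 pop 2: in=11111 → 01111 (was 00111); enqueue [5]
  #10 pop 6: in=11111 → 11111 (no change)
  #11 pop 5: in=01111 → 01111 (was 00111); enqueue [0,6]
  #12 pop 0: in=11111 → 11111 (no change)
  #13 pop 6: in=11111 → 11111 (no change)

Fixpoint:
  val[0] = 11111
  val[1] = 11111
  val[2] = 01111
  val[3] = 11111
  val[4] = 00000
  val[5] = 01111
  val[6] = 11111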